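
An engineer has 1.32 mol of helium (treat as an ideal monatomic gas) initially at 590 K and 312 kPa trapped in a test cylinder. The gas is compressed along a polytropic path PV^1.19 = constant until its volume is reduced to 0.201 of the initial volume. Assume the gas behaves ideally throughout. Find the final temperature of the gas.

V₁ = nRT₁/P₁ = 1.32×8.314×590/312 = 20.8 L.
Polytropic n=1.19: T₂ = T₁(V₁/V₂)^(n−1) = 590×(4.98)^0.19 = 800 K; P₂ = P₁(V₁/V₂)^n = 2110 kPa.

800 K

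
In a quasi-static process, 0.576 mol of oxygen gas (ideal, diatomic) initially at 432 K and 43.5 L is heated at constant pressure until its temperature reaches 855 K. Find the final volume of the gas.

P₁ = nRT₁/V₁ = 0.576×8.314×432/43.5 = 47.6 kPa.
Isobaric: P stays 47.6 kPa; V/T = const ⇒ T₂ = 855 K, V₂ = 86.1 L.

86.1 L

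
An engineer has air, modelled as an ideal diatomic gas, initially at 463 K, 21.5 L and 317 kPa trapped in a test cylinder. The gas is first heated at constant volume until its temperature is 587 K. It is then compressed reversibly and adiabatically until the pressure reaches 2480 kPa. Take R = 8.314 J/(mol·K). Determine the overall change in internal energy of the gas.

n = P₁V₁/(RT₁) = 317×21.5/(8.314×463) = 1.77 mol.
Step 1 — Isochoric: V stays 21.5 L; P/T = const ⇒ T₂ = 587 K, P₂ = 402 kPa.
W = 0 (no volume change).
ΔU = nCvΔT = 1.77×20.8×(587−463) = 4560 J.
Q = ΔU = 4560 J.
State after step 1: P = 402 kPa, V = 21.5 L, T = 587 K.
Step 2 — Adiabatic: T₂/T₁ = (P₂/P₁)^((γ−1)/γ) ⇒ T₂ = 587×(6.17)^0.286 = 987 K; V₂ = 5.86 L.
ΔU = nCvΔT = 1.77×20.8×(987−587) = 14700 J.
Q = 0 for an adiabatic process, so W = −ΔU = -14700 J.
Net over both steps: W = -14700 J, Q = 4560 J, ΔU = 19300 J.

19300 J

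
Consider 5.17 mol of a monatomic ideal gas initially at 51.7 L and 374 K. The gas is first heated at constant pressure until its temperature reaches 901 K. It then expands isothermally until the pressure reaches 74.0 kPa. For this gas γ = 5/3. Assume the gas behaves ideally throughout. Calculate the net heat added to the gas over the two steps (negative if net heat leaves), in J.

112000 J

P₁ = nRT₁/V₁ = 5.17×8.314×374/51.7 = 311 kPa.
Step 1 — Isobaric: P stays 311 kPa; V/T = const ⇒ T₂ = 901 K, V₂ = 125 L.
W = PΔV = 311×(125−51.7) kPa·L = 22700 J.
ΔU = nCvΔT = 5.17×12.5×(901−374) = 34000 J.
Q = ΔU + W = nCpΔT = 56600 J.
State after step 1: P = 311 kPa, V = 125 L, T = 901 K.
Step 2 — Isothermal: T stays 901 K; PV = const ⇒ V₂ = 523 L, P₂ = 74.0 kPa.
ΔU = 0 (ideal gas, T constant).
W = nRT ln(V₂/V₁) = 5.17×8.314×901×ln(4.20) = 55600 J.
Q = ΔU + W = 55600 J.
Net over both steps: W = 78200 J, Q = 112000 J, ΔU = 34000 J.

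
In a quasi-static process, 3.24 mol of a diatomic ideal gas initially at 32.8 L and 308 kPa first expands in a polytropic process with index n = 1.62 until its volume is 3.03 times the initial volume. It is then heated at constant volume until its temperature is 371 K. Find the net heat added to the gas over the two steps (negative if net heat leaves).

7830 J

T₁ = P₁V₁/(nR) = 308×32.8/(3.24×8.314) = 375 K.
Step 1 — Polytropic n=1.62: T₂ = T₁(V₁/V₂)^(n−1) = 375×(0.330)^0.62 = 189 K; P₂ = P₁(V₁/V₂)^n = 51.1 kPa.
W = (P₁V₁−P₂V₂)/(n−1) = (308×32.8−51.1×99.4)/0.62 = 8100 J.
ΔU = nCvΔT = 3.24×20.8×(189−375) = -12600 J.
Q = ΔU + W = -4450 J.
State after step 1: P = 51.1 kPa, V = 99.4 L, T = 189 K.
Step 2 — Isochoric: V stays 99.4 L; P/T = const ⇒ T₂ = 371 K, P₂ = 101 kPa.
W = 0 (no volume change).
ΔU = nCvΔT = 3.24×20.8×(371−189) = 12300 J.
Q = ΔU = 12300 J.
Net over both steps: W = 8100 J, Q = 7830 J, ΔU = -272 J.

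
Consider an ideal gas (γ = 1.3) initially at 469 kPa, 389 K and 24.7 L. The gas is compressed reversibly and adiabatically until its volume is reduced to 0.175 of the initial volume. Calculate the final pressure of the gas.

4520 kPa

Adiabatic: TV^(γ−1) = const ⇒ T₂ = 389×(5.71)^0.300 = 656 K; PV^γ = const ⇒ P₂ = 4520 kPa.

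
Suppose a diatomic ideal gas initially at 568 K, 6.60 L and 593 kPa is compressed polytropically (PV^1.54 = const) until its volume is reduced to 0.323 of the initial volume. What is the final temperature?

Polytropic n=1.54: T₂ = T₁(V₁/V₂)^(n−1) = 568×(3.10)^0.54 = 1050 K; P₂ = P₁(V₁/V₂)^n = 3380 kPa.

1050 K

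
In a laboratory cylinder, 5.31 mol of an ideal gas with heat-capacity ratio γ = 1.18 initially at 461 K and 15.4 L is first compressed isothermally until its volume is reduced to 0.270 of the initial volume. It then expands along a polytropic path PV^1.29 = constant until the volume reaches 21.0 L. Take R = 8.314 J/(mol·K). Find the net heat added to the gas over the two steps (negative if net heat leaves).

-42700 J

P₁ = nRT₁/V₁ = 5.31×8.314×461/15.4 = 1320 kPa.
Step 1 — Isothermal: T stays 461 K; PV = const ⇒ V₂ = 4.16 L, P₂ = 4890 kPa.
ΔU = 0 (ideal gas, T constant).
W = nRT ln(V₂/V₁) = 5.31×8.314×461×ln(0.270) = -26600 J.
Q = ΔU + W = -26600 J.
State after step 1: P = 4890 kPa, V = 4.16 L, T = 461 K.
Step 2 — Polytropic n=1.29: T₂ = T₁(V₁/V₂)^(n−1) = 461×(0.198)^0.29 = 288 K; P₂ = P₁(V₁/V₂)^n = 606 kPa.
W = (P₁V₁−P₂V₂)/(n−1) = (4890×4.16−606×21.0)/0.29 = 26300 J.
ΔU = nCvΔT = 5.31×46.2×(288−461) = -42400 J.
Q = ΔU + W = -16100 J.
Net over both steps: W = -346 J, Q = -42700 J, ΔU = -42400 J.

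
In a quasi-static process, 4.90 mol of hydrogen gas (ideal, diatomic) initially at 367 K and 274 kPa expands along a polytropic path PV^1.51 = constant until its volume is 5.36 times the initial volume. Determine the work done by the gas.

16900 J

V₁ = nRT₁/P₁ = 4.90×8.314×367/274 = 54.6 L.
Polytropic n=1.51: T₂ = T₁(V₁/V₂)^(n−1) = 367×(0.187)^0.51 = 156 K; P₂ = P₁(V₁/V₂)^n = 21.7 kPa.
W = (P₁V₁−P₂V₂)/(n−1) = (274×54.6−21.7×292)/0.51 = 16900 J.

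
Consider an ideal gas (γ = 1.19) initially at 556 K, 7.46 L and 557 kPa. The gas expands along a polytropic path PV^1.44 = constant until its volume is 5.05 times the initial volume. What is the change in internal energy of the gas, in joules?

n = P₁V₁/(RT₁) = 557×7.46/(8.314×556) = 0.899 mol.
Polytropic n=1.44: T₂ = T₁(V₁/V₂)^(n−1) = 556×(0.198)^0.44 = 273 K; P₂ = P₁(V₁/V₂)^n = 54.1 kPa.
For an ideal gas ΔU = nCvΔT with Cv = R/(γ−1) = 43.8 J/(mol·K).
ΔU = 0.899×43.8×(273−556) = -11100 J.

-11100 J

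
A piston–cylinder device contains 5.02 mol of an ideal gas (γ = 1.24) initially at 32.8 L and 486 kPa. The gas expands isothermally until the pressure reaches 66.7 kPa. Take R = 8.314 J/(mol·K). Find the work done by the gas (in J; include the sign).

T₁ = P₁V₁/(nR) = 486×32.8/(5.02×8.314) = 382 K.
Isothermal: T stays 382 K; PV = const ⇒ V₂ = 239 L, P₂ = 66.7 kPa.
W = nRT ln(V₂/V₁) = 5.02×8.314×382×ln(7.29) = 31700 J.

31700 J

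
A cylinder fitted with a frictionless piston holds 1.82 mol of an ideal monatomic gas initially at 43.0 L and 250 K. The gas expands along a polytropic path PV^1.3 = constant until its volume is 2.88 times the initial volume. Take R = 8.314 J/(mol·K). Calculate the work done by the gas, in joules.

3430 J

P₁ = nRT₁/V₁ = 1.82×8.314×250/43.0 = 88.0 kPa.
Polytropic n=1.3: T₂ = T₁(V₁/V₂)^(n−1) = 250×(0.347)^0.30 = 182 K; P₂ = P₁(V₁/V₂)^n = 22.2 kPa.
W = (P₁V₁−P₂V₂)/(n−1) = (88.0×43.0−22.2×124)/0.30 = 3430 J.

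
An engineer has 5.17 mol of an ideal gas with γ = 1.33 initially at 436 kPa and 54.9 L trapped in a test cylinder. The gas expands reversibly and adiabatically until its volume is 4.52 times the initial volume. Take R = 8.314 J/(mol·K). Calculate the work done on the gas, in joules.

T₁ = P₁V₁/(nR) = 436×54.9/(5.17×8.314) = 557 K.
Adiabatic: TV^(γ−1) = const ⇒ T₂ = 557×(0.221)^0.330 = 339 K; PV^γ = const ⇒ P₂ = 58.6 kPa.
ΔU = nCvΔT = 5.17×25.2×(339−557) = -28400 J.
Q = 0 for an adiabatic process, so W = −ΔU = 28400 J.
Work done on the gas = −W_by = -28400 J.

-28400 J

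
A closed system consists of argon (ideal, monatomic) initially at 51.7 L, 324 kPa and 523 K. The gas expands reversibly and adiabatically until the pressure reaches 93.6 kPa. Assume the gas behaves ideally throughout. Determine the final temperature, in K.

318 K

Adiabatic: T₂/T₁ = (P₂/P₁)^((γ−1)/γ) ⇒ T₂ = 523×(0.289)^0.400 = 318 K; V₂ = 109 L.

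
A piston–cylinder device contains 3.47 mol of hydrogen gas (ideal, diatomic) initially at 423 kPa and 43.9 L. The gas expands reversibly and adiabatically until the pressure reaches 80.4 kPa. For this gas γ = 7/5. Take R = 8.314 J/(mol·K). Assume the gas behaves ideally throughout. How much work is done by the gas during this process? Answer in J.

17500 J

T₁ = P₁V₁/(nR) = 423×43.9/(3.47×8.314) = 644 K.
Adiabatic: T₂/T₁ = (P₂/P₁)^((γ−1)/γ) ⇒ T₂ = 644×(0.190)^0.286 = 401 K; V₂ = 144 L.
ΔU = nCvΔT = 3.47×20.8×(401−644) = -17500 J.
Q = 0 for an adiabatic process, so W = −ΔU = 17500 J.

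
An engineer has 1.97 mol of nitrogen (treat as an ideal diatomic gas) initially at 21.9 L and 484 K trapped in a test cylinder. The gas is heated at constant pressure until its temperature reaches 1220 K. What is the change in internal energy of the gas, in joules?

P₁ = nRT₁/V₁ = 1.97×8.314×484/21.9 = 362 kPa.
Isobaric: P stays 362 kPa; V/T = const ⇒ T₂ = 1220 K, V₂ = 55.2 L.
For an ideal gas ΔU = nCvΔT with Cv = (5/2)R = 20.8 J/(mol·K).
ΔU = 1.97×20.8×(1220−484) = 30100 J.

30100 J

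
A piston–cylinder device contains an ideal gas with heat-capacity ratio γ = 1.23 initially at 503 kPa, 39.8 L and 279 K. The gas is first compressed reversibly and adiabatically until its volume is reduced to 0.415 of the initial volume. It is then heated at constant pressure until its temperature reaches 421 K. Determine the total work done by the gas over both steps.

-13800 J

n = P₁V₁/(RT₁) = 503×39.8/(8.314×279) = 8.63 mol.
Step 1 — Adiabatic: TV^(γ−1) = const ⇒ T₂ = 279×(2.41)^0.230 = 342 K; PV^γ = const ⇒ P₂ = 1480 kPa.
ΔU = nCvΔT = 8.63×36.1×(342−279) = 19500 J.
Q = 0 for an adiabatic process, so W = −ΔU = -19500 J.
State after step 1: P = 1480 kPa, V = 16.5 L, T = 342 K.
Step 2 — Isobaric: P stays 1480 kPa; V/T = const ⇒ T₂ = 421 K, V₂ = 20.4 L.
W = PΔV = 1480×(20.4−16.5) kPa·L = 5700 J.
ΔU = nCvΔT = 8.63×36.1×(421−342) = 24800 J.
Q = ΔU + W = nCpΔT = 30500 J.
Net over both steps: W = -13800 J, Q = 30500 J, ΔU = 44300 J.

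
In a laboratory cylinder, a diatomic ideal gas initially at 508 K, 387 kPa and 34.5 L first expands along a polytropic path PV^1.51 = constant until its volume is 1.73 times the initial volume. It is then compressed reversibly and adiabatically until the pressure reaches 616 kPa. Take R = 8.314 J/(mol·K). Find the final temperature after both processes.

556 K

n = P₁V₁/(RT₁) = 387×34.5/(8.314×508) = 3.16 mol.
Step 1 — Polytropic n=1.51: T₂ = T₁(V₁/V₂)^(n−1) = 508×(0.578)^0.51 = 384 K; P₂ = P₁(V₁/V₂)^n = 169 kPa.
W = (P₁V₁−P₂V₂)/(n−1) = (387×34.5−169×59.7)/0.51 = 6380 J.
ΔU = nCvΔT = 3.16×20.8×(384−508) = -8140 J.
Q = ΔU + W = -1760 J.
State after step 1: P = 169 kPa, V = 59.7 L, T = 384 K.
Step 2 — Adiabatic: T₂/T₁ = (P₂/P₁)^((γ−1)/γ) ⇒ T₂ = 384×(3.64)^0.286 = 556 K; V₂ = 23.7 L.
ΔU = nCvΔT = 3.16×20.8×(556−384) = 11300 J.
Q = 0 for an adiabatic process, so W = −ΔU = -11300 J.
Net over both steps: W = -4890 J, Q = -1760 J, ΔU = 3130 J.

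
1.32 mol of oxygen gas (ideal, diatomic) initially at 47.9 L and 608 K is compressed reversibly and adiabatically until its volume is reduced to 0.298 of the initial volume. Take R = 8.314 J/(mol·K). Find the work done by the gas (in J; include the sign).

P₁ = nRT₁/V₁ = 1.32×8.314×608/47.9 = 139 kPa.
Adiabatic: TV^(γ−1) = const ⇒ T₂ = 608×(3.36)^0.400 = 987 K; PV^γ = const ⇒ P₂ = 759 kPa.
ΔU = nCvΔT = 1.32×20.8×(987−608) = 10400 J.
Q = 0 for an adiabatic process, so W = −ΔU = -10400 J.

-10400 J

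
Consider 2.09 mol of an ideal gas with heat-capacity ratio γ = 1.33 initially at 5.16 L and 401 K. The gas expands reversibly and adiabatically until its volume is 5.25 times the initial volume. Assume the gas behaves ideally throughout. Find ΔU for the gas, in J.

P₁ = nRT₁/V₁ = 2.09×8.314×401/5.16 = 1350 kPa.
Adiabatic: TV^(γ−1) = const ⇒ T₂ = 401×(0.190)^0.330 = 232 K; PV^γ = const ⇒ P₂ = 149 kPa.
For an ideal gas ΔU = nCvΔT with Cv = R/(γ−1) = 25.2 J/(mol·K).
ΔU = 2.09×25.2×(232−401) = -8900 J.

-8900 J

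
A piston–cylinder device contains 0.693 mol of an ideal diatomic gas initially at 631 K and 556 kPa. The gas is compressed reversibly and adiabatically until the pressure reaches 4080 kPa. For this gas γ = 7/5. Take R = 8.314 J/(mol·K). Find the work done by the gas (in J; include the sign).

V₁ = nRT₁/P₁ = 0.693×8.314×631/556 = 6.54 L.
Adiabatic: T₂/T₁ = (P₂/P₁)^((γ−1)/γ) ⇒ T₂ = 631×(7.34)^0.286 = 1120 K; V₂ = 1.57 L.
ΔU = nCvΔT = 0.693×20.8×(1120−631) = 6970 J.
Q = 0 for an adiabatic process, so W = −ΔU = -6970 J.

-6970 J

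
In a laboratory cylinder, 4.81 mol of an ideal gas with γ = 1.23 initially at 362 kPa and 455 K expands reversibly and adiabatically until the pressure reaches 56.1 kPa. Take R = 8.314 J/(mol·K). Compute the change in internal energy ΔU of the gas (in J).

-23300 J

V₁ = nRT₁/P₁ = 4.81×8.314×455/362 = 50.3 L.
Adiabatic: T₂/T₁ = (P₂/P₁)^((γ−1)/γ) ⇒ T₂ = 455×(0.155)^0.187 = 321 K; V₂ = 229 L.
For an ideal gas ΔU = nCvΔT with Cv = R/(γ−1) = 36.1 J/(mol·K).
ΔU = 4.81×36.1×(321−455) = -23300 J.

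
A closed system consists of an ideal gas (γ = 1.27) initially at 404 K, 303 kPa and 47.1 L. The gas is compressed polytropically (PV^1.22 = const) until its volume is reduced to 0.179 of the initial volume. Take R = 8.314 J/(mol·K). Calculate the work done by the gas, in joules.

n = P₁V₁/(RT₁) = 303×47.1/(8.314×404) = 4.25 mol.
Polytropic n=1.22: T₂ = T₁(V₁/V₂)^(n−1) = 404×(5.59)^0.22 = 590 K; P₂ = P₁(V₁/V₂)^n = 2470 kPa.
W = (P₁V₁−P₂V₂)/(n−1) = (303×47.1−2470×8.43)/0.22 = -29800 J.

-29800 J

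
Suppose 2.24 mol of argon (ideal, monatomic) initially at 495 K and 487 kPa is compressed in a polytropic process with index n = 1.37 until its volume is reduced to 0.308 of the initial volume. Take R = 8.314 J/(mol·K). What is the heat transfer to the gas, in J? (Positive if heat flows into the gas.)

-6050 J

V₁ = nRT₁/P₁ = 2.24×8.314×495/487 = 18.9 L.
Polytropic n=1.37: T₂ = T₁(V₁/V₂)^(n−1) = 495×(3.25)^0.37 = 765 K; P₂ = P₁(V₁/V₂)^n = 2440 kPa.
W = (P₁V₁−P₂V₂)/(n−1) = (487×18.9−2440×5.83)/0.37 = -13600 J.
ΔU = nCvΔT = 2.24×12.5×(765−495) = 7550 J.
Q = ΔU + W = -6050 J.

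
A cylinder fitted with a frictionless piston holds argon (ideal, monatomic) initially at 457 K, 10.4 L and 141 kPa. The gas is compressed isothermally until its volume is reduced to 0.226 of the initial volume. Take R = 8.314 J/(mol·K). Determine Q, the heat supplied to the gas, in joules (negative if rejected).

n = P₁V₁/(RT₁) = 141×10.4/(8.314×457) = 0.386 mol.
Isothermal: T stays 457 K; PV = const ⇒ V₂ = 2.35 L, P₂ = 624 kPa.
ΔU = 0 (ideal gas, T constant).
W = nRT ln(V₂/V₁) = 0.386×8.314×457×ln(0.226) = -2180 J.
Q = ΔU + W = -2180 J.

-2180 J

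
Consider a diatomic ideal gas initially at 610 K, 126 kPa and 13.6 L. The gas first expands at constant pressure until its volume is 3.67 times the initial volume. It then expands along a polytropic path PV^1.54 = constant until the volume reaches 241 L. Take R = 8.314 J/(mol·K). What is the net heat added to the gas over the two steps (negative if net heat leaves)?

n = P₁V₁/(RT₁) = 126×13.6/(8.314×610) = 0.338 mol.
Step 1 — Isobaric: P stays 126 kPa; V/T = const ⇒ T₂ = 2240 K, V₂ = 49.9 L.
W = PΔV = 126×(49.9−13.6) kPa·L = 4580 J.
ΔU = nCvΔT = 0.338×20.8×(2240−610) = 11400 J.
Q = ΔU + W = nCpΔT = 16000 J.
State after step 1: P = 126 kPa, V = 49.9 L, T = 2240 K.
Step 2 — Polytropic n=1.54: T₂ = T₁(V₁/V₂)^(n−1) = 2240×(0.207)^0.54 = 957 K; P₂ = P₁(V₁/V₂)^n = 11.2 kPa.
W = (P₁V₁−P₂V₂)/(n−1) = (126×49.9−11.2×241)/0.54 = 6670 J.
ΔU = nCvΔT = 0.338×20.8×(957−2240) = -9000 J.
Q = ΔU + W = -2330 J.
Net over both steps: W = 11200 J, Q = 13700 J, ΔU = 2430 J.

13700 J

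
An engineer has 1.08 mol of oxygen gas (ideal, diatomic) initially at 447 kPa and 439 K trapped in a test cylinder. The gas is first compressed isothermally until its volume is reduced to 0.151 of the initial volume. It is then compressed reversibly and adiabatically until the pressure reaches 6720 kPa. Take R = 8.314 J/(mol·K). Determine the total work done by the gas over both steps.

-10100 J

V₁ = nRT₁/P₁ = 1.08×8.314×439/447 = 8.82 L.
Step 1 — Isothermal: T stays 439 K; PV = const ⇒ V₂ = 1.33 L, P₂ = 2960 kPa.
ΔU = 0 (ideal gas, T constant).
W = nRT ln(V₂/V₁) = 1.08×8.314×439×ln(0.151) = -7450 J.
Q = ΔU + W = -7450 J.
State after step 1: P = 2960 kPa, V = 1.33 L, T = 439 K.
Step 2 — Adiabatic: T₂/T₁ = (P₂/P₁)^((γ−1)/γ) ⇒ T₂ = 439×(2.27)^0.286 = 555 K; V₂ = 0.741 L.
ΔU = nCvΔT = 1.08×20.8×(555−439) = 2600 J.
Q = 0 for an adiabatic process, so W = −ΔU = -2600 J.
Net over both steps: W = -10100 J, Q = -7450 J, ΔU = 2600 J.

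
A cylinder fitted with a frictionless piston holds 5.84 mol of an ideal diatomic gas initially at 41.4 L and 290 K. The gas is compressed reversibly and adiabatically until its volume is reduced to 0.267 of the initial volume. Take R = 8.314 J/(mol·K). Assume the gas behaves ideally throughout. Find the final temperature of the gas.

492 K

P₁ = nRT₁/V₁ = 5.84×8.314×290/41.4 = 340 kPa.
Adiabatic: TV^(γ−1) = const ⇒ T₂ = 290×(3.75)^0.400 = 492 K; PV^γ = const ⇒ P₂ = 2160 kPa.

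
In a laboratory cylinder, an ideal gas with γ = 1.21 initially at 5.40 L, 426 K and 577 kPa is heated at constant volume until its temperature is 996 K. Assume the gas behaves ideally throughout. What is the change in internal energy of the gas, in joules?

n = P₁V₁/(RT₁) = 577×5.40/(8.314×426) = 0.880 mol.
Isochoric: V stays 5.40 L; P/T = const ⇒ T₂ = 996 K, P₂ = 1350 kPa.
For an ideal gas ΔU = nCvΔT with Cv = R/(γ−1) = 39.6 J/(mol·K).
ΔU = 0.880×39.6×(996−426) = 19900 J.

19900 J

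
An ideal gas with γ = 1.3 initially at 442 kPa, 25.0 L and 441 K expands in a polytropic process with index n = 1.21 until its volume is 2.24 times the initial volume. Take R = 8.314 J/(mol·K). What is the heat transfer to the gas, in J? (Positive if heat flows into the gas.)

n = P₁V₁/(RT₁) = 442×25.0/(8.314×441) = 3.01 mol.
Polytropic n=1.21: T₂ = T₁(V₁/V₂)^(n−1) = 441×(0.446)^0.21 = 372 K; P₂ = P₁(V₁/V₂)^n = 167 kPa.
W = (P₁V₁−P₂V₂)/(n−1) = (442×25.0−167×56.0)/0.21 = 8200 J.
ΔU = nCvΔT = 3.01×27.7×(372−441) = -5740 J.
Q = ΔU + W = 2460 J.

2460 J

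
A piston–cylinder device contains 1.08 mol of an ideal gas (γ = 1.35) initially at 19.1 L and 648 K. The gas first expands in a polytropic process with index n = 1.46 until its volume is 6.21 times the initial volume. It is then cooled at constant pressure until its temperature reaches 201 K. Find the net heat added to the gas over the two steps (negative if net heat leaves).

-4990 J

P₁ = nRT₁/V₁ = 1.08×8.314×648/19.1 = 305 kPa.
Step 1 — Polytropic n=1.46: T₂ = T₁(V₁/V₂)^(n−1) = 648×(0.161)^0.46 = 280 K; P₂ = P₁(V₁/V₂)^n = 21.2 kPa.
W = (P₁V₁−P₂V₂)/(n−1) = (305×19.1−21.2×119)/0.46 = 7190 J.
ΔU = nCvΔT = 1.08×23.8×(280−648) = -9450 J.
Q = ΔU + W = -2260 J.
State after step 1: P = 21.2 kPa, V = 119 L, T = 280 K.
Step 2 — Isobaric: P stays 21.2 kPa; V/T = const ⇒ T₂ = 201 K, V₂ = 85.2 L.
W = PΔV = 21.2×(85.2−119) kPa·L = -707 J.
ΔU = nCvΔT = 1.08×23.8×(201−280) = -2020 J.
Q = ΔU + W = nCpΔT = -2730 J.
Net over both steps: W = 6480 J, Q = -4990 J, ΔU = -11500 J.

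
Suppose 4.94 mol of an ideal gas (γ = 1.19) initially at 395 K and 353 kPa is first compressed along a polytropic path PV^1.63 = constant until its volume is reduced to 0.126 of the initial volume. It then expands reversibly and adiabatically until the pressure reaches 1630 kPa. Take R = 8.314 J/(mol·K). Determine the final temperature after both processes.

1080 K

V₁ = nRT₁/P₁ = 4.94×8.314×395/353 = 46.0 L.
Step 1 — Polytropic n=1.63: T₂ = T₁(V₁/V₂)^(n−1) = 395×(7.94)^0.63 = 1460 K; P₂ = P₁(V₁/V₂)^n = 10300 kPa.
W = (P₁V₁−P₂V₂)/(n−1) = (353×46.0−10300×5.79)/0.63 = -69200 J.
ΔU = nCvΔT = 4.94×43.8×(1460−395) = 229000 J.
Q = ΔU + W = 160000 J.
State after step 1: P = 10300 kPa, V = 5.79 L, T = 1460 K.
Step 2 — Adiabatic: T₂/T₁ = (P₂/P₁)^((γ−1)/γ) ⇒ T₂ = 1460×(0.158)^0.160 = 1080 K; V₂ = 27.3 L.
ΔU = nCvΔT = 4.94×43.8×(1080−1460) = -80400 J.
Q = 0 for an adiabatic process, so W = −ΔU = 80400 J.
Net over both steps: W = 11200 J, Q = 160000 J, ΔU = 149000 J.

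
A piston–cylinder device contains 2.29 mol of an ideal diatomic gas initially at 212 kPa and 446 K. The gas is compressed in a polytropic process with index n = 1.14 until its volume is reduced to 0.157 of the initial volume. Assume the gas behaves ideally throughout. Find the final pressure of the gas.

V₁ = nRT₁/P₁ = 2.29×8.314×446/212 = 40.1 L.
Polytropic n=1.14: T₂ = T₁(V₁/V₂)^(n−1) = 446×(6.37)^0.14 = 578 K; P₂ = P₁(V₁/V₂)^n = 1750 kPa.

1750 kPa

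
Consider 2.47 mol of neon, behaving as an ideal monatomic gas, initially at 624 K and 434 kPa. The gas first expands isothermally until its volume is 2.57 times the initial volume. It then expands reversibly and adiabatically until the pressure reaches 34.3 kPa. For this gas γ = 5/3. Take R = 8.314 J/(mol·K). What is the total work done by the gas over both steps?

21200 J

V₁ = nRT₁/P₁ = 2.47×8.314×624/434 = 29.5 L.
Step 1 — Isothermal: T stays 624 K; PV = const ⇒ V₂ = 75.9 L, P₂ = 169 kPa.
ΔU = 0 (ideal gas, T constant).
W = nRT ln(V₂/V₁) = 2.47×8.314×624×ln(2.57) = 12100 J.
Q = ΔU + W = 12100 J.
State after step 1: P = 169 kPa, V = 75.9 L, T = 624 K.
Step 2 — Adiabatic: T₂/T₁ = (P₂/P₁)^((γ−1)/γ) ⇒ T₂ = 624×(0.203)^0.400 = 330 K; V₂ = 197 L.
ΔU = nCvΔT = 2.47×12.5×(330−624) = -9060 J.
Q = 0 for an adiabatic process, so W = −ΔU = 9060 J.
Net over both steps: W = 21200 J, Q = 12100 J, ΔU = -9060 J.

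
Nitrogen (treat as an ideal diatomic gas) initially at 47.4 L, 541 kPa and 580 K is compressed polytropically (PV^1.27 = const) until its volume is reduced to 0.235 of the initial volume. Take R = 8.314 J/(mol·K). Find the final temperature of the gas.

858 K

Polytropic n=1.27: T₂ = T₁(V₁/V₂)^(n−1) = 580×(4.26)^0.27 = 858 K; P₂ = P₁(V₁/V₂)^n = 3400 kPa.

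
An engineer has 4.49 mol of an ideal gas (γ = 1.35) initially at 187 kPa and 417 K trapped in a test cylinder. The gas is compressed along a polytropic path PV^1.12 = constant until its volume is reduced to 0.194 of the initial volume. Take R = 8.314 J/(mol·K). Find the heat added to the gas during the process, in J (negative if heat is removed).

-18500 J

V₁ = nRT₁/P₁ = 4.49×8.314×417/187 = 83.2 L.
Polytropic n=1.12: T₂ = T₁(V₁/V₂)^(n−1) = 417×(5.15)^0.12 = 508 K; P₂ = P₁(V₁/V₂)^n = 1170 kPa.
W = (P₁V₁−P₂V₂)/(n−1) = (187×83.2−1170×16.1)/0.12 = -28200 J.
ΔU = nCvΔT = 4.49×23.8×(508−417) = 9670 J.
Q = ΔU + W = -18500 J.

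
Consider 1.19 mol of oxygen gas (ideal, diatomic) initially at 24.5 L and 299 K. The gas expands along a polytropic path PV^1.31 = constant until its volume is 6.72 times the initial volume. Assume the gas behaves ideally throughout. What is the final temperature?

P₁ = nRT₁/V₁ = 1.19×8.314×299/24.5 = 121 kPa.
Polytropic n=1.31: T₂ = T₁(V₁/V₂)^(n−1) = 299×(0.149)^0.31 = 166 K; P₂ = P₁(V₁/V₂)^n = 9.95 kPa.

166 K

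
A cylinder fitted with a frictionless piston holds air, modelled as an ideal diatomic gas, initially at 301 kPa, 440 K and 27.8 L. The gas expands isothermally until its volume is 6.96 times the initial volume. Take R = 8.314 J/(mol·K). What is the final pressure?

43.2 kPa

Isothermal: T stays 440 K; PV = const ⇒ V₂ = 193 L, P₂ = 43.2 kPa.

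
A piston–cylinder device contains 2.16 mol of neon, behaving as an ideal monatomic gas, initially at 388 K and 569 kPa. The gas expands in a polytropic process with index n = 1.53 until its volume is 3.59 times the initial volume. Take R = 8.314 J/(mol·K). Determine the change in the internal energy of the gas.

V₁ = nRT₁/P₁ = 2.16×8.314×388/569 = 12.2 L.
Polytropic n=1.53: T₂ = T₁(V₁/V₂)^(n−1) = 388×(0.279)^0.53 = 197 K; P₂ = P₁(V₁/V₂)^n = 80.5 kPa.
For an ideal gas ΔU = nCvΔT with Cv = (3/2)R = 12.5 J/(mol·K).
ΔU = 2.16×12.5×(197−388) = -5140 J.

-5140 J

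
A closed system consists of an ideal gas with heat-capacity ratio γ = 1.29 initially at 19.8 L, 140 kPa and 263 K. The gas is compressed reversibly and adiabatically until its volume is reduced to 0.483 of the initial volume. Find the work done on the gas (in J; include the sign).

2250 J

n = P₁V₁/(RT₁) = 140×19.8/(8.314×263) = 1.27 mol.
Adiabatic: TV^(γ−1) = const ⇒ T₂ = 263×(2.07)^0.290 = 325 K; PV^γ = const ⇒ P₂ = 358 kPa.
ΔU = nCvΔT = 1.27×28.7×(325−263) = 2250 J.
Q = 0 for an adiabatic process, so W = −ΔU = -2250 J.
Work done on the gas = −W_by = 2250 J.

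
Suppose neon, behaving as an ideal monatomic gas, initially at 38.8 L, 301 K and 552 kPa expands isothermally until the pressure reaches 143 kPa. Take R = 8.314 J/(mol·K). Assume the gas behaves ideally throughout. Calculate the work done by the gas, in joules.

28900 J

n = P₁V₁/(RT₁) = 552×38.8/(8.314×301) = 8.56 mol.
Isothermal: T stays 301 K; PV = const ⇒ V₂ = 150 L, P₂ = 143 kPa.
W = nRT ln(V₂/V₁) = 8.56×8.314×301×ln(3.86) = 28900 J.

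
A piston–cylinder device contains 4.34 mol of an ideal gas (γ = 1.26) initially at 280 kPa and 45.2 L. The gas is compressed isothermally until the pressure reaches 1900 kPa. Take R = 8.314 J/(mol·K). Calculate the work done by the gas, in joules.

T₁ = P₁V₁/(nR) = 280×45.2/(4.34×8.314) = 351 K.
Isothermal: T stays 351 K; PV = const ⇒ V₂ = 6.66 L, P₂ = 1900 kPa.
W = nRT ln(V₂/V₁) = 4.34×8.314×351×ln(0.147) = -24200 J.

-24200 J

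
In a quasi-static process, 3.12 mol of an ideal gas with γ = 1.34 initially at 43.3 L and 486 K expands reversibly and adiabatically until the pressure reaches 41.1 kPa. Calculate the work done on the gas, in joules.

P₁ = nRT₁/V₁ = 3.12×8.314×486/43.3 = 291 kPa.
Adiabatic: T₂/T₁ = (P₂/P₁)^((γ−1)/γ) ⇒ T₂ = 486×(0.141)^0.254 = 296 K; V₂ = 187 L.
ΔU = nCvΔT = 3.12×24.5×(296−486) = -14500 J.
Q = 0 for an adiabatic process, so W = −ΔU = 14500 J.
Work done on the gas = −W_by = -14500 J.

-14500 J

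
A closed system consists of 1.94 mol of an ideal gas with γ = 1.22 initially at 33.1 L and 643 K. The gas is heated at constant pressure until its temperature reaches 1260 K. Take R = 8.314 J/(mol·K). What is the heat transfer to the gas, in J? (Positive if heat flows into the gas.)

55200 J

P₁ = nRT₁/V₁ = 1.94×8.314×643/33.1 = 313 kPa.
Isobaric: P stays 313 kPa; V/T = const ⇒ T₂ = 1260 K, V₂ = 64.9 L.
W = PΔV = 313×(64.9−33.1) kPa·L = 9950 J.
ΔU = nCvΔT = 1.94×37.8×(1260−643) = 45200 J.
Q = ΔU + W = nCpΔT = 55200 J.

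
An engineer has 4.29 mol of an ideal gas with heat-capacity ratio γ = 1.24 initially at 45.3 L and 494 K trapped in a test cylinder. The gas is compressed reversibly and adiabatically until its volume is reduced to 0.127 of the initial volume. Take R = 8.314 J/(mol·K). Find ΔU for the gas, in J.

P₁ = nRT₁/V₁ = 4.29×8.314×494/45.3 = 389 kPa.
Adiabatic: TV^(γ−1) = const ⇒ T₂ = 494×(7.87)^0.240 = 811 K; PV^γ = const ⇒ P₂ = 5030 kPa.
For an ideal gas ΔU = nCvΔT with Cv = R/(γ−1) = 34.6 J/(mol·K).
ΔU = 4.29×34.6×(811−494) = 47100 J.

47100 J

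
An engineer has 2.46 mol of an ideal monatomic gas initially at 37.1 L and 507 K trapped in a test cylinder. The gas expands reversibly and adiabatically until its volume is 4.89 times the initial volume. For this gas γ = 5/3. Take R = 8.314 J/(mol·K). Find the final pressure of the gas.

19.8 kPa

P₁ = nRT₁/V₁ = 2.46×8.314×507/37.1 = 279 kPa.
Adiabatic: TV^(γ−1) = const ⇒ T₂ = 507×(0.204)^0.667 = 176 K; PV^γ = const ⇒ P₂ = 19.8 kPa.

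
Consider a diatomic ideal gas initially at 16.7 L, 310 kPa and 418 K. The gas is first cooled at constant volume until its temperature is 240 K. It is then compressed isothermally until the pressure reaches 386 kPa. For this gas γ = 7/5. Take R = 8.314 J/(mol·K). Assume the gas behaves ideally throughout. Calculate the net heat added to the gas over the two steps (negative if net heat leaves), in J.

n = P₁V₁/(RT₁) = 310×16.7/(8.314×418) = 1.49 mol.
Step 1 — Isochoric: V stays 16.7 L; P/T = const ⇒ T₂ = 240 K, P₂ = 178 kPa.
W = 0 (no volume change).
ΔU = nCvΔT = 1.49×20.8×(240−418) = -5510 J.
Q = ΔU = -5510 J.
State after step 1: P = 178 kPa, V = 16.7 L, T = 240 K.
Step 2 — Isothermal: T stays 240 K; PV = const ⇒ V₂ = 7.70 L, P₂ = 386 kPa.
ΔU = 0 (ideal gas, T constant).
W = nRT ln(V₂/V₁) = 1.49×8.314×240×ln(0.461) = -2300 J.
Q = ΔU + W = -2300 J.
Net over both steps: W = -2300 J, Q = -7810 J, ΔU = -5510 J.

-7810 J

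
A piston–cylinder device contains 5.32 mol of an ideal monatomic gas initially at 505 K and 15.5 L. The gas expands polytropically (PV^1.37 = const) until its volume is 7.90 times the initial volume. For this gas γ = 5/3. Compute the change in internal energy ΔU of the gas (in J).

-17900 J

P₁ = nRT₁/V₁ = 5.32×8.314×505/15.5 = 1440 kPa.
Polytropic n=1.37: T₂ = T₁(V₁/V₂)^(n−1) = 505×(0.127)^0.37 = 235 K; P₂ = P₁(V₁/V₂)^n = 84.9 kPa.
For an ideal gas ΔU = nCvΔT with Cv = (3/2)R = 12.5 J/(mol·K).
ΔU = 5.32×12.5×(235−505) = -17900 J.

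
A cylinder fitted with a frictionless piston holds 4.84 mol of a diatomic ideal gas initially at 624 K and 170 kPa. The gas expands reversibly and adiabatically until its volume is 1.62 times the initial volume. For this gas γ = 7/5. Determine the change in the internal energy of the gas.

-11000 J

V₁ = nRT₁/P₁ = 4.84×8.314×624/170 = 148 L.
Adiabatic: TV^(γ−1) = const ⇒ T₂ = 624×(0.617)^0.400 = 514 K; PV^γ = const ⇒ P₂ = 86.5 kPa.
For an ideal gas ΔU = nCvΔT with Cv = (5/2)R = 20.8 J/(mol·K).
ΔU = 4.84×20.8×(514−624) = -11000 J.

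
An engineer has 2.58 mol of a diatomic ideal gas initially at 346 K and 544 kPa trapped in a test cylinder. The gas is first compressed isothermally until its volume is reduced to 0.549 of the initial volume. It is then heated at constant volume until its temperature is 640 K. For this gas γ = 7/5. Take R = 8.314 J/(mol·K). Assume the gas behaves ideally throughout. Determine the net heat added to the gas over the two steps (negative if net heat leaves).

V₁ = nRT₁/P₁ = 2.58×8.314×346/544 = 13.6 L.
Step 1 — Isothermal: T stays 346 K; PV = const ⇒ V₂ = 7.49 L, P₂ = 991 kPa.
ΔU = 0 (ideal gas, T constant).
W = nRT ln(V₂/V₁) = 2.58×8.314×346×ln(0.549) = -4450 J.
Q = ΔU + W = -4450 J.
State after step 1: P = 991 kPa, V = 7.49 L, T = 346 K.
Step 2 — Isochoric: V stays 7.49 L; P/T = const ⇒ T₂ = 640 K, P₂ = 1830 kPa.
W = 0 (no volume change).
ΔU = nCvΔT = 2.58×20.8×(640−346) = 15800 J.
Q = ΔU = 15800 J.
Net over both steps: W = -4450 J, Q = 11300 J, ΔU = 15800 J.

11300 J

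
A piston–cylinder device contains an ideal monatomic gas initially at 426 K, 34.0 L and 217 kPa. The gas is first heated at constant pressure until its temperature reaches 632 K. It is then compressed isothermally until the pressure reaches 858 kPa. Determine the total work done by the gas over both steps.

n = P₁V₁/(RT₁) = 217×34.0/(8.314×426) = 2.08 mol.
Step 1 — Isobaric: P stays 217 kPa; V/T = const ⇒ T₂ = 632 K, V₂ = 50.4 L.
W = PΔV = 217×(50.4−34.0) kPa·L = 3570 J.
ΔU = nCvΔT = 2.08×12.5×(632−426) = 5350 J.
Q = ΔU + W = nCpΔT = 8920 J.
State after step 1: P = 217 kPa, V = 50.4 L, T = 632 K.
Step 2 — Isothermal: T stays 632 K; PV = const ⇒ V₂ = 12.8 L, P₂ = 858 kPa.
ΔU = 0 (ideal gas, T constant).
W = nRT ln(V₂/V₁) = 2.08×8.314×632×ln(0.253) = -15000 J.
Q = ΔU + W = -15000 J.
Net over both steps: W = -11500 J, Q = -6130 J, ΔU = 5350 J.

-11500 J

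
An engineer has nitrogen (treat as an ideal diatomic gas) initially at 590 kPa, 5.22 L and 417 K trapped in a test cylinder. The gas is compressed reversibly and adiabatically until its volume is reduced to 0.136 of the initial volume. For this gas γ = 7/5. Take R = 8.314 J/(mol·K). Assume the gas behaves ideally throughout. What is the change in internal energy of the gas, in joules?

9400 J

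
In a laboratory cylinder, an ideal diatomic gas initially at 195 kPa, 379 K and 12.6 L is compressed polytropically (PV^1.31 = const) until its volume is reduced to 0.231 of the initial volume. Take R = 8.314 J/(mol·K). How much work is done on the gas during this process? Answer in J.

n = P₁V₁/(RT₁) = 195×12.6/(8.314×379) = 0.780 mol.
Polytropic n=1.31: T₂ = T₁(V₁/V₂)^(n−1) = 379×(4.33)^0.31 = 597 K; P₂ = P₁(V₁/V₂)^n = 1330 kPa.
W = (P₁V₁−P₂V₂)/(n−1) = (195×12.6−1330×2.91)/0.31 = -4560 J.
Work done on the gas = −W_by = 4560 J.

4560 J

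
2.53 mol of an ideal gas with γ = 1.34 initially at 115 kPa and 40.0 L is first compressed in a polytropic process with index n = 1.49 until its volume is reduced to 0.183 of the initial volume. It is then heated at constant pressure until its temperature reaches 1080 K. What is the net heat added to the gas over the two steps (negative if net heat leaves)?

T₁ = P₁V₁/(nR) = 115×40.0/(2.53×8.314) = 219 K.
Step 1 — Polytropic n=1.49: T₂ = T₁(V₁/V₂)^(n−1) = 219×(5.46)^0.49 = 503 K; P₂ = P₁(V₁/V₂)^n = 1440 kPa.
W = (P₁V₁−P₂V₂)/(n−1) = (115×40.0−1440×7.32)/0.49 = -12200 J.
ΔU = nCvΔT = 2.53×24.5×(503−219) = 17600 J.
Q = ΔU + W = 5380 J.
State after step 1: P = 1440 kPa, V = 7.32 L, T = 503 K.
Step 2 — Isobaric: P stays 1440 kPa; V/T = const ⇒ T₂ = 1080 K, V₂ = 15.7 L.
W = PΔV = 1440×(15.7−7.32) kPa·L = 12100 J.
ΔU = nCvΔT = 2.53×24.5×(1080−503) = 35700 J.
Q = ΔU + W = nCpΔT = 47900 J.
Net over both steps: W = -42.6 J, Q = 53200 J, ΔU = 53300 J.

53200 J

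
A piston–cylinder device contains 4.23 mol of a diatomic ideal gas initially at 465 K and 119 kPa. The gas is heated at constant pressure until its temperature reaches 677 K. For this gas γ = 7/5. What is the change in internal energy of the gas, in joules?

V₁ = nRT₁/P₁ = 4.23×8.314×465/119 = 137 L.
Isobaric: P stays 119 kPa; V/T = const ⇒ T₂ = 677 K, V₂ = 200 L.
For an ideal gas ΔU = nCvΔT with Cv = (5/2)R = 20.8 J/(mol·K).
ΔU = 4.23×20.8×(677−465) = 18600 J.

18600 J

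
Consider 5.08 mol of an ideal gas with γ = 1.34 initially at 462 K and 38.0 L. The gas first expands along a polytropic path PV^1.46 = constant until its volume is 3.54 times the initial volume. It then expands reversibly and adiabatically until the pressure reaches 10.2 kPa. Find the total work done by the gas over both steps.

31800 J

P₁ = nRT₁/V₁ = 5.08×8.314×462/38.0 = 513 kPa.
Step 1 — Polytropic n=1.46: T₂ = T₁(V₁/V₂)^(n−1) = 462×(0.282)^0.46 = 258 K; P₂ = P₁(V₁/V₂)^n = 81.1 kPa.
W = (P₁V₁−P₂V₂)/(n−1) = (513×38.0−81.1×135)/0.46 = 18700 J.
ΔU = nCvΔT = 5.08×24.5×(258−462) = -25300 J.
Q = ΔU + W = -6600 J.
State after step 1: P = 81.1 kPa, V = 135 L, T = 258 K.
Step 2 — Adiabatic: T₂/T₁ = (P₂/P₁)^((γ−1)/γ) ⇒ T₂ = 258×(0.126)^0.254 = 153 K; V₂ = 632 L.
ΔU = nCvΔT = 5.08×24.5×(153−258) = -13100 J.
Q = 0 for an adiabatic process, so W = −ΔU = 13100 J.
Net over both steps: W = 31800 J, Q = -6600 J, ΔU = -38400 J.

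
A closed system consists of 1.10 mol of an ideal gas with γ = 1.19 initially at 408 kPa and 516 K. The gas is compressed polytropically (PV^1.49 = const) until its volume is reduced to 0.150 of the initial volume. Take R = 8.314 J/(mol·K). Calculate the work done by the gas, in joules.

V₁ = nRT₁/P₁ = 1.10×8.314×516/408 = 11.6 L.
Polytropic n=1.49: T₂ = T₁(V₁/V₂)^(n−1) = 516×(6.67)^0.49 = 1310 K; P₂ = P₁(V₁/V₂)^n = 6890 kPa.
W = (P₁V₁−P₂V₂)/(n−1) = (408×11.6−6890×1.73)/0.49 = -14800 J.

-14800 J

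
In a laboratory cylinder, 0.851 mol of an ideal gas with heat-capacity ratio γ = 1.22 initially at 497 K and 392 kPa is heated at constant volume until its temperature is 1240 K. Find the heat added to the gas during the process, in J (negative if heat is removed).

23900 J

V₁ = nRT₁/P₁ = 0.851×8.314×497/392 = 8.97 L.
Isochoric: V stays 8.97 L; P/T = const ⇒ T₂ = 1240 K, P₂ = 978 kPa.
W = 0 (no volume change).
ΔU = nCvΔT = 0.851×37.8×(1240−497) = 23900 J.
Q = ΔU = 23900 J.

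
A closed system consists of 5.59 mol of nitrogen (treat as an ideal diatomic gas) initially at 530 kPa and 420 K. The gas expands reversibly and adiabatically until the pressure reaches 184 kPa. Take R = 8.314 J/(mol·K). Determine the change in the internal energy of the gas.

V₁ = nRT₁/P₁ = 5.59×8.314×420/530 = 36.8 L.
Adiabatic: T₂/T₁ = (P₂/P₁)^((γ−1)/γ) ⇒ T₂ = 420×(0.347)^0.286 = 310 K; V₂ = 78.4 L.
For an ideal gas ΔU = nCvΔT with Cv = (5/2)R = 20.8 J/(mol·K).
ΔU = 5.59×20.8×(310−420) = -12700 J.

-12700 J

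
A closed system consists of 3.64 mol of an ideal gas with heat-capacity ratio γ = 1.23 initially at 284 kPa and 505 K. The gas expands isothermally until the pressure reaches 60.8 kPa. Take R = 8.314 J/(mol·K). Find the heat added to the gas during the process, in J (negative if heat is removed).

23600 J

V₁ = nRT₁/P₁ = 3.64×8.314×505/284 = 53.8 L.
Isothermal: T stays 505 K; PV = const ⇒ V₂ = 251 L, P₂ = 60.8 kPa.
ΔU = 0 (ideal gas, T constant).
W = nRT ln(V₂/V₁) = 3.64×8.314×505×ln(4.67) = 23600 J.
Q = ΔU + W = 23600 J.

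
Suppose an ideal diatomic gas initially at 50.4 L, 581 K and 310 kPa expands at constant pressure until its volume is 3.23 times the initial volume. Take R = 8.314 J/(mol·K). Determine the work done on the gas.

-34800 J

n = P₁V₁/(RT₁) = 310×50.4/(8.314×581) = 3.23 mol.
Isobaric: P stays 310 kPa; V/T = const ⇒ T₂ = 1880 K, V₂ = 163 L.
W = PΔV = 310×(163−50.4) kPa·L = 34800 J.
Work done on the gas = −W_by = -34800 J.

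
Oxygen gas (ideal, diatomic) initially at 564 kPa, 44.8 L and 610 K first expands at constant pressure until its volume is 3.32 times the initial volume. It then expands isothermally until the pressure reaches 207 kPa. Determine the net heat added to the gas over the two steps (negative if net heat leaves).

n = P₁V₁/(RT₁) = 564×44.8/(8.314×610) = 4.98 mol.
Step 1 — Isobaric: P stays 564 kPa; V/T = const ⇒ T₂ = 2030 K, V₂ = 149 L.
W = PΔV = 564×(149−44.8) kPa·L = 58600 J.
ΔU = nCvΔT = 4.98×20.8×(2030−610) = 147000 J.
Q = ΔU + W = nCpΔT = 205000 J.
State after step 1: P = 564 kPa, V = 149 L, T = 2030 K.
Step 2 — Isothermal: T stays 2030 K; PV = const ⇒ V₂ = 405 L, P₂ = 207 kPa.
ΔU = 0 (ideal gas, T constant).
W = nRT ln(V₂/V₁) = 4.98×8.314×2030×ln(2.72) = 84100 J.
Q = ΔU + W = 84100 J.
Net over both steps: W = 143000 J, Q = 289000 J, ΔU = 147000 J.

289000 J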